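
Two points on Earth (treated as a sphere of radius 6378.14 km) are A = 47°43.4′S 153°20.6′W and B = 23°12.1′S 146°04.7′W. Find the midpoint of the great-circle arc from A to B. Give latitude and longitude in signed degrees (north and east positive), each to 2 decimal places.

-35.52°, -149.15°

Central angle δ = 0.4398 rad. Interpolating on the sphere with fraction f = 0.5:
P = [sin((1−f)δ)·A + sin(fδ)·B] / sin δ = 0.5123·A + 0.5123·B in Cartesian coordinates,
giving P = (-0.6988, -0.4174, -0.5809), i.e. latitude -35.52°, longitude -149.15°.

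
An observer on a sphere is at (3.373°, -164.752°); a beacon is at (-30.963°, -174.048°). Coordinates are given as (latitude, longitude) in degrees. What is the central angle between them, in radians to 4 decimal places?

0.6189 rad

Let φ₁ = 0.0589 rad, φ₂ = -0.5404 rad, and Δλ = -0.1622 rad.
cos c = sin φ₁ sin φ₂ + cos φ₁ cos φ₂ cos Δλ = (0.0588)(-0.5145) + (0.9983)(0.8575)(0.9869) = 0.81450,
so c = arccos(0.81450) = 0.61893 rad.
So the angular separation is 0.6189 rad.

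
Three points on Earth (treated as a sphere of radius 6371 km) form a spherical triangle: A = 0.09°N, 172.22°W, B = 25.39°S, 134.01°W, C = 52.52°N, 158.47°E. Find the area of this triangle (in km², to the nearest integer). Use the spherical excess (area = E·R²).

12022233 km²

Side lengths (central angles): a = 1.7012, b = 1.0100, c = 0.7825 rad; semiperimeter s = 1.7469.
By l'Huilier's theorem, tan(E/4) = √[tan(s/2) tan((s−a)/2) tan((s−b)/2) tan((s−c)/2)], giving spherical excess E = 0.2962 rad.
Area = E·R² = 0.2962 × (6371)² ≈ 12022233 km².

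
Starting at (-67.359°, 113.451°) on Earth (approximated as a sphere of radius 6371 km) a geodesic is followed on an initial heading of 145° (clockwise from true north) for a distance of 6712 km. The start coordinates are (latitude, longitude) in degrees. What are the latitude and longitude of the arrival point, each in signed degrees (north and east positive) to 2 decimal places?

-46.93°, -113.44°

Angular distance δ = d/R = 6712/6371 = 1.05352 rad; initial bearing θ = 2.5307 rad.
sin φ₂ = sin φ₁ cos δ + cos φ₁ sin δ cos θ = (-0.9229)(0.4945) + (0.3850)(0.8692)(-0.8192) = -0.7305, so φ₂ = -46.93°.
Δλ = atan2(sin θ sin δ cos φ₁, cos δ − sin φ₁ sin φ₂) = atan2(0.1919, -0.1797) = 133.114°.
λ₂ = 113.451° + 133.114° = 246.56° → -113.44° after wrapping to (−180°, 180°].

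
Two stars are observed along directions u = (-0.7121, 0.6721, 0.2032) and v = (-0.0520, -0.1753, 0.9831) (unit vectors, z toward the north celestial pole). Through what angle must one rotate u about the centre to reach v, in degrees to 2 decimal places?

u·v = 0.1190; |u| = 1.0000, |v| = 1.0000.
cos θ = (u·v)/(|u||v|) = 0.1190, so θ = 83.17°.

83.17°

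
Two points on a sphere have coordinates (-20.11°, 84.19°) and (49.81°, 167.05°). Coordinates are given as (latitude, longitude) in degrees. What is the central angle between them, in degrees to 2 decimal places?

Let φ₁ = -0.3510 rad, φ₂ = 0.8693 rad, and Δλ = 1.4462 rad.
cos c = sin φ₁ sin φ₂ + cos φ₁ cos φ₂ cos Δλ = (-0.3438)(0.7639) + (0.9390)(0.6453)(0.1243) = -0.18733,
so c = arccos(-0.18733) = 1.75924 rad.
So the angular separation is 100.80°.

100.80°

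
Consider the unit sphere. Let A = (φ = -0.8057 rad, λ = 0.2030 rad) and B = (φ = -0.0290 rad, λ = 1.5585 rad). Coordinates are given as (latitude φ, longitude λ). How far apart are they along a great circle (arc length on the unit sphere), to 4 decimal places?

1.4012

In radians: φ₁ = -0.8057, φ₂ = -0.0290, Δλ = 77.664° = 1.3555 rad.
Haversine: a = sin²(Δφ/2) + cos φ₁ cos φ₂ sin²(Δλ/2) = 0.1434 + (0.6926)(0.9996)(0.3932) = 0.41559.
Central angle c = 2·arcsin(√a) = 1.40116 rad.
On the unit sphere the arc length equals the central angle: 1.4012.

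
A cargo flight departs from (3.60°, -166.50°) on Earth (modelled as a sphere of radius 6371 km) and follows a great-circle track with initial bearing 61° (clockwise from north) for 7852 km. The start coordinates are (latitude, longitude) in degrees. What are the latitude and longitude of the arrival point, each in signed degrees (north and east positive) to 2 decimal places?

28.51°, -96.64°

Angular distance δ = d/R = 7852/6371 = 1.23246 rad; initial bearing θ = 1.0647 rad.
sin φ₂ = sin φ₁ cos δ + cos φ₁ sin δ cos θ = (0.0628)(0.3319) + (0.9980)(0.9433)(0.4848) = 0.4773, so φ₂ = 28.51°.
Δλ = atan2(sin θ sin δ cos φ₁, cos δ − sin φ₁ sin φ₂) = atan2(0.8234, 0.3020) = 69.862°.
λ₂ = -166.500° + 69.862° = -96.64°.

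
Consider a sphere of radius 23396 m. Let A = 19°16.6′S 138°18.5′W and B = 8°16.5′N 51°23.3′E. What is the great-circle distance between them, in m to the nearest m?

Let φ₁ = -0.3364 rad, φ₂ = 0.1444 rad, and Δλ = -2.9724 rad.
Haversine: a = sin²(Δφ/2) + cos φ₁ cos φ₂ sin²(Δλ/2) = 0.0567 + (0.9439)(0.9896)(0.9929) = 0.98414.
Central angle c = 2·arcsin(√a) = 2.88903 rad.
Distance = R·c = 23396 × 2.8890 ≈ 67592 m.

67592 m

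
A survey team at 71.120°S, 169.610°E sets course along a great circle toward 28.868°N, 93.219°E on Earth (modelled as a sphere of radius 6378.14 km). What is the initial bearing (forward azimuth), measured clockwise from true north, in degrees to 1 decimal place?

Δλ = -76.391° = -1.3333 rad.
y = sin Δλ · cos φ₂ = (-0.9719)(0.8757) = -0.8511
x = cos φ₁ sin φ₂ − sin φ₁ cos φ₂ cos Δλ = (0.3236)(0.4828) − (-0.9462)(0.8757)(0.2353) = 0.3512
θ = atan2(y, x) = -67.58°; adding 360° gives 292.4°.

292.4°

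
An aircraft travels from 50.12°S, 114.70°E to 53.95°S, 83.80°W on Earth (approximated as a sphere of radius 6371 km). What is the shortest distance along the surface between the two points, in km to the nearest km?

8315 km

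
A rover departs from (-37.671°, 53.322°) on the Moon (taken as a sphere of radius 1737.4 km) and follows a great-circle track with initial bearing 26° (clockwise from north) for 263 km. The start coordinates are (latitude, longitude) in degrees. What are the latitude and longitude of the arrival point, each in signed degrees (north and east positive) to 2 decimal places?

-29.79°, 57.69°

Angular distance δ = d/R = 263/1737.4 = 0.15138 rad; initial bearing θ = 0.4538 rad.
sin φ₂ = sin φ₁ cos δ + cos φ₁ sin δ cos θ = (-0.6111)(0.9886) + (0.7915)(0.1508)(0.8988) = -0.4969, so φ₂ = -29.79°.
Δλ = atan2(sin θ sin δ cos φ₁, cos δ − sin φ₁ sin φ₂) = atan2(0.0523, 0.6849) = 4.369°.
λ₂ = 53.322° + 4.369° = 57.69°.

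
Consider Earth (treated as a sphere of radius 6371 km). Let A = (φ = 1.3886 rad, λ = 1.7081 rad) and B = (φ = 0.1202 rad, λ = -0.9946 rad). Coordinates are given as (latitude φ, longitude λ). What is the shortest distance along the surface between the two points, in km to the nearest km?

10294 km

With latitudes φ₁ = 79.561°, φ₂ = 6.887° and longitude difference Δλ = -154.853°:
cos c = sin φ₁ sin φ₂ + cos φ₁ cos φ₂ cos Δλ = (0.9834)(0.1199) + (0.1812)(0.9928)(-0.9052) = -0.04491,
so c = arccos(-0.04491) = 1.61572 rad.
Distance = R·c = 6371 × 1.6157 ≈ 10294 km.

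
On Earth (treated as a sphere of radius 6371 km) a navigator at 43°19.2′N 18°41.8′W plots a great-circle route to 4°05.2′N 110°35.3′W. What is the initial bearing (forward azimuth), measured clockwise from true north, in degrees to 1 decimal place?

274.3°

With φ₁ = 0.7561, φ₂ = 0.0713, Δλ = -1.6038 rad, the forward-azimuth formula gives
θ = atan2( sin Δλ cos φ₂ , cos φ₁ sin φ₂ − sin φ₁ cos φ₂ cos Δλ ) = atan2(-0.9969, 0.0744) = -85.73°.
Adding 360° brings this into [0°, 360°): 274.3°.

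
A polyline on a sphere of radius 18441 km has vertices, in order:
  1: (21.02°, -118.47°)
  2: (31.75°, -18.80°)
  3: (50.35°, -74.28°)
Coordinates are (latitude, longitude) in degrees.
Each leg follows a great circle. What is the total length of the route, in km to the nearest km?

Leg 1→2: central angle 1.5153 rad, distance 27944.6 km.
Leg 2→3: central angle 0.7775 rad, distance 14338.3 km.
Total: 27944.6 + 14338.3 ≈ 42283 km.

42283 km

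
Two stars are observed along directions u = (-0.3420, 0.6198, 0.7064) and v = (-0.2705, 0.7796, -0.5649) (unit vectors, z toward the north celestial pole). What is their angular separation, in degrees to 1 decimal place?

u·v = 0.1767; |u| = 1.0001, |v| = 1.0000.
cos θ = (u·v)/(|u||v|) = 0.1766, so θ = 79.8°.

79.8°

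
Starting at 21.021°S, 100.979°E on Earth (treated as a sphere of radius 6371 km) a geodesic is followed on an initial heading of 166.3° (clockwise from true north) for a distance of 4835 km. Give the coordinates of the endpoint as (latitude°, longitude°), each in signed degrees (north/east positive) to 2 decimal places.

Angular distance δ = d/R = 4835/6371 = 0.75891 rad; initial bearing θ = 2.9025 rad.
sin φ₂ = sin φ₁ cos δ + cos φ₁ sin δ cos θ = (-0.3587)(0.7256) + (0.9334)(0.6881)(-0.9715) = -0.8843, so φ₂ = -62.17°.
Δλ = atan2(sin θ sin δ cos φ₁, cos δ − sin φ₁ sin φ₂) = atan2(0.1521, 0.4084) = 20.432°.
λ₂ = 100.979° + 20.432° = 121.41°.

-62.17°, 121.41°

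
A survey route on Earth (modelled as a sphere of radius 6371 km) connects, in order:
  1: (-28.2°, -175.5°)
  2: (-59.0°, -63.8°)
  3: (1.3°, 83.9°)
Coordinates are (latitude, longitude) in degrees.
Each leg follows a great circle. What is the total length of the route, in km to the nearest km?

Leg 1→2: central angle 1.3313 rad, distance 8481.6 km.
Leg 2→3: central angle 2.0428 rad, distance 13014.7 km.
Total: 8481.6 + 13014.7 ≈ 21496 km.

21496 km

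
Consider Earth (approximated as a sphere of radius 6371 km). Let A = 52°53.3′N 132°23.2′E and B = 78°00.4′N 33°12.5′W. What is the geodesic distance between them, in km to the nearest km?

Let φ₁ = 0.9231 rad, φ₂ = 1.3615 rad, and Δλ = -2.8902 rad.
cos c = sin φ₁ sin φ₂ + cos φ₁ cos φ₂ cos Δλ = (0.7975)(0.9782) + (0.6034)(0.2078)(-0.9686) = 0.65862,
so c = arccos(0.65862) = 0.85182 rad.
Distance = R·c = 6371 × 0.8518 ≈ 5427 km.

5427 km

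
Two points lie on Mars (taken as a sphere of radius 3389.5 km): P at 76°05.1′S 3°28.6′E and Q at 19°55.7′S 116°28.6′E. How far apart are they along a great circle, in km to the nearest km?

4494 km

Let φ₁ = -1.3279 rad, φ₂ = -0.3478 rad, and Δλ = 1.9722 rad.
Haversine: a = sin²(Δφ/2) + cos φ₁ cos φ₂ sin²(Δλ/2) = 0.2215 + (0.2405)(0.9401)(0.6954) = 0.37875.
Central angle c = 2·arcsin(√a) = 1.32585 rad.
Distance = R·c = 3389.5 × 1.3258 ≈ 4494 km.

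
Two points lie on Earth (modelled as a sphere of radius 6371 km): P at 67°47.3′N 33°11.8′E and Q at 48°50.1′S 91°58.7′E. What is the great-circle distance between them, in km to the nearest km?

In radians: φ₁ = 1.1831, φ₂ = -0.8523, Δλ = 58.782° = 1.0259 rad.
Haversine: a = sin²(Δφ/2) + cos φ₁ cos φ₂ sin²(Δλ/2) = 0.7241 + (0.3780)(0.6582)(0.2408) = 0.78399.
Central angle c = 2·arcsin(√a) = 2.17485 rad.
Distance = R·c = 6371 × 2.1749 ≈ 13856 km.

13856 km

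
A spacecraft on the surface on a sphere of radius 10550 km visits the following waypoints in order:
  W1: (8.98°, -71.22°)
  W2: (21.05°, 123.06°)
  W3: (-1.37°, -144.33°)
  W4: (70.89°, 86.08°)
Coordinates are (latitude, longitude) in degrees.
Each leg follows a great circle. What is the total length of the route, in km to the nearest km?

Leg W1→W2: central angle 2.5631 rad, distance 27040.6 km.
Leg W2→W3: central angle 1.6219 rad, distance 17111.0 km.
Leg W3→W4: central angle 1.8041 rad, distance 19033.0 km.
Total: 27040.6 + 17111.0 + 19033.0 ≈ 63185 km.

63185 km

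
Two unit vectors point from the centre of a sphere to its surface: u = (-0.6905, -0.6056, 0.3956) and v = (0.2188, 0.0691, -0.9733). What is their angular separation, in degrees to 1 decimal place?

125.3°

u·v = -0.5780; |u| = 1.0000, |v| = 1.0000.
cos θ = (u·v)/(|u||v|) = -0.5780, so θ = 125.3°.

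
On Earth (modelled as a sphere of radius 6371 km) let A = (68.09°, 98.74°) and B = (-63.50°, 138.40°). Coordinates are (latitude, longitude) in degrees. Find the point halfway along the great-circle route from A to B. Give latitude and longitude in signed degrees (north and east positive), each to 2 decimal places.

2.44°, 120.41°

Central angle δ = 2.3492 rad. Interpolating on the sphere with fraction f = 0.5:
P = [sin((1−f)δ)·A + sin(fδ)·B] / sin δ = 1.2956·A + 1.2956·B in Cartesian coordinates,
giving P = (-0.5057, 0.8616, 0.0425), i.e. latitude 2.44°, longitude 120.41°.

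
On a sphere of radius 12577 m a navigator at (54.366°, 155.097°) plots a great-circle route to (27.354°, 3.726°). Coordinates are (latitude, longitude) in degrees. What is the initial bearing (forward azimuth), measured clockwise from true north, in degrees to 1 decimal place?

Δλ = -151.371° = -2.6419 rad.
y = sin Δλ · cos φ₂ = (-0.4791)(0.8882) = -0.4256
x = cos φ₁ sin φ₂ − sin φ₁ cos φ₂ cos Δλ = (0.5826)(0.4595) − (0.8128)(0.8882)(-0.8777) = 0.9013
θ = atan2(y, x) = -25.27°; adding 360° gives 334.7°.

334.7°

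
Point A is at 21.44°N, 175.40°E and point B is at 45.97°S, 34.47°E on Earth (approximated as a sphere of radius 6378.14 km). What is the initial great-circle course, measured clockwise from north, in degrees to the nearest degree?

223°

Δλ = -140.930° = -2.4597 rad.
y = sin Δλ · cos φ₂ = (-0.6303)(0.6950) = -0.4381
x = cos φ₁ sin φ₂ − sin φ₁ cos φ₂ cos Δλ = (0.9308)(-0.7190) − (0.3655)(0.6950)(-0.7764) = -0.4720
θ = atan2(y, x) = -137.13°; adding 360° gives 223°.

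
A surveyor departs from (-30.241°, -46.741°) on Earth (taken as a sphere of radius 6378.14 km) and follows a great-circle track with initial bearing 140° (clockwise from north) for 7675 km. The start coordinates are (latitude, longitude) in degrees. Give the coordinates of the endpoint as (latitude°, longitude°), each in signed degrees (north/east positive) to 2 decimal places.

-52.99°, 47.99°

Angular distance δ = d/R = 7675/6378.14 = 1.20333 rad; initial bearing θ = 2.4435 rad.
sin φ₂ = sin φ₁ cos δ + cos φ₁ sin δ cos θ = (-0.5036)(0.3593) + (0.8639)(0.9332)(-0.7660) = -0.7985, so φ₂ = -52.99°.
Δλ = atan2(sin θ sin δ cos φ₁, cos δ − sin φ₁ sin φ₂) = atan2(0.5182, -0.0429) = 94.735°.
λ₂ = -46.741° + 94.735° = 47.99°.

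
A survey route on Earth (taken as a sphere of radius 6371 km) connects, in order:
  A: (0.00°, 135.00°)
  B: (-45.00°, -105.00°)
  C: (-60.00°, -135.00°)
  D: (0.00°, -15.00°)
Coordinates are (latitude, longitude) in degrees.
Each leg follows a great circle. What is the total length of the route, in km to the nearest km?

Leg A→B: central angle 1.9322 rad, distance 12309.8 km.
Leg B→C: central angle 0.4064 rad, distance 2589.0 km.
Leg C→D: central angle 1.8235 rad, distance 11617.4 km.
Total: 12309.8 + 2589.0 + 11617.4 ≈ 26516 km.

26516 km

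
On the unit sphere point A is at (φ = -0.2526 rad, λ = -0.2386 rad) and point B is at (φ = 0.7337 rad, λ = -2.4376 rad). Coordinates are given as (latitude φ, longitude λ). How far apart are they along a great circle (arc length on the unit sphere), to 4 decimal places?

2.2018

With latitudes φ₁ = -14.473°, φ₂ = 42.038° and longitude difference Δλ = -125.993°:
cos c = sin φ₁ sin φ₂ + cos φ₁ cos φ₂ cos Δλ = (-0.2499)(0.6696) + (0.9683)(0.7427)(-0.5877) = -0.58998,
so c = arccos(-0.58998) = 2.20183 rad.
On the unit sphere the arc length equals the central angle: 2.2018.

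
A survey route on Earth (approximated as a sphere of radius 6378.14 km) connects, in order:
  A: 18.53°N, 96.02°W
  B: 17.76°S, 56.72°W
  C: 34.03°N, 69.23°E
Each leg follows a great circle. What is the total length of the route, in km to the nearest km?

Leg A→B: central angle 0.9250 rad, distance 5899.9 km.
Leg B→C: central angle 2.2576 rad, distance 14399.2 km.
Total: 5899.9 + 14399.2 ≈ 20299 km.

20299 km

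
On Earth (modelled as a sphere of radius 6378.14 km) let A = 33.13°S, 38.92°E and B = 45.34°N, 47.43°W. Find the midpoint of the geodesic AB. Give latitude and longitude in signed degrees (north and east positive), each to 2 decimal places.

8.32°, 0.43°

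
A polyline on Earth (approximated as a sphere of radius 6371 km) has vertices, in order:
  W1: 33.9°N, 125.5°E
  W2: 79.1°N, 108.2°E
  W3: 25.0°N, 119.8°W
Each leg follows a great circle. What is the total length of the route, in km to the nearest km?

Leg W1→W2: central angle 0.7988 rad, distance 5089.4 km.
Leg W2→W3: central angle 1.2658 rad, distance 8064.2 km.
Total: 5089.4 + 8064.2 ≈ 13154 km.

13154 km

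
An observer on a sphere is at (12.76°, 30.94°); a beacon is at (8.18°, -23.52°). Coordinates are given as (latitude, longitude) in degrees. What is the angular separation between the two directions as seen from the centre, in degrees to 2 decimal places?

In radians: φ₁ = 0.2227, φ₂ = 0.1428, Δλ = -54.460° = -0.9505 rad.
Haversine: a = sin²(Δφ/2) + cos φ₁ cos φ₂ sin²(Δλ/2) = 0.0016 + (0.9753)(0.9898)(0.2094) = 0.20371.
Central angle c = 2·arcsin(√a) = 0.93655 rad.
So the angular separation is 53.66°.

53.66°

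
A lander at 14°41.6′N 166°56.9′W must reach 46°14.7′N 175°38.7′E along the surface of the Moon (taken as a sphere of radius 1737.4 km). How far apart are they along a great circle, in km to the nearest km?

Let φ₁ = 0.2564 rad, φ₂ = 0.8071 rad, and Δλ = -0.3038 rad.
cos c = sin φ₁ sin φ₂ + cos φ₁ cos φ₂ cos Δλ = (0.2536)(0.7223) + (0.9673)(0.6916)(0.9542) = 0.82153,
so c = arccos(0.82153) = 0.60670 rad.
Distance = R·c = 1737.4 × 0.6067 ≈ 1054 km.

1054 km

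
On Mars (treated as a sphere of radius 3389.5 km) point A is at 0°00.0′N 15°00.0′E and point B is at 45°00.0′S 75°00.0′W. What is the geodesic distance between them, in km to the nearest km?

5324 km

Let φ₁ = 0.0000 rad, φ₂ = -0.7854 rad, and Δλ = -1.5708 rad.
Haversine: a = sin²(Δφ/2) + cos φ₁ cos φ₂ sin²(Δλ/2) = 0.1464 + (1.0000)(0.7071)(0.5000) = 0.50000.
Central angle c = 2·arcsin(√a) = 1.57080 rad.
Distance = R·c = 3389.5 × 1.5708 ≈ 5324 km.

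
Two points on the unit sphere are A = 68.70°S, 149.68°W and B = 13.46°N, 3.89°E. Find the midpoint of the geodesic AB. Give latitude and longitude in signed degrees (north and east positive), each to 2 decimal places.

Central angle δ = 2.1332 rad. Interpolating on the sphere with fraction f = 0.5:
P = [sin((1−f)δ)·A + sin(fδ)·B] / sin δ = 1.0350·A + 1.0350·B in Cartesian coordinates,
giving P = (0.6797, -0.1215, -0.7234), i.e. latitude -46.33°, longitude -10.14°.

-46.33°, -10.14°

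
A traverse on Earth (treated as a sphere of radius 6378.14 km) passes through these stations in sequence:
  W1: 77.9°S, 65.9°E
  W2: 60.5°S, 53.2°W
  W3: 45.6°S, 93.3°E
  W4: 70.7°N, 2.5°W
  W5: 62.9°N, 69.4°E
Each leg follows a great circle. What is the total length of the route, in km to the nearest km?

29944 km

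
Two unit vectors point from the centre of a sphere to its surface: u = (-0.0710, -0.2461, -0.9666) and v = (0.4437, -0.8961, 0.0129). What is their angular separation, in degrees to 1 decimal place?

u·v = 0.1766; |u| = 1.0000, |v| = 1.0000.
cos θ = (u·v)/(|u||v|) = 0.1766, so θ = 79.8°.

79.8°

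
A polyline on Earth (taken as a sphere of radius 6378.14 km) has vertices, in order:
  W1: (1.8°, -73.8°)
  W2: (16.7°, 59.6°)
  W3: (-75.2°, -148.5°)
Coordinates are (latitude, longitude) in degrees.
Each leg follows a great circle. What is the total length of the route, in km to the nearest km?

27833 km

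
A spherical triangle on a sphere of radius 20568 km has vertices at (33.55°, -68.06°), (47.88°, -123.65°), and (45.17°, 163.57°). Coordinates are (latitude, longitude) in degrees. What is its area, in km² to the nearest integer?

Side lengths (central angles): a = 0.8419, b = 1.5436, c = 0.7586 rad; semiperimeter s = 1.5720.
By l'Huilier's theorem, tan(E/4) = √[tan(s/2) tan((s−a)/2) tan((s−b)/2) tan((s−c)/2)], giving spherical excess E = 0.1937 rad.
Area = E·R² = 0.1937 × (20568)² ≈ 81923630 km².

81923630 km²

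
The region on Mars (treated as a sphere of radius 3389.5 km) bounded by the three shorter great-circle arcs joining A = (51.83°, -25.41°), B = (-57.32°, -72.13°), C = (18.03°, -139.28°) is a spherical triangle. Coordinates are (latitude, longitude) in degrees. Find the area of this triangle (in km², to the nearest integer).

Side lengths (central angles): a = 1.6320, b = 1.5653, c = 2.0186 rad; semiperimeter s = 2.6079.
By l'Huilier's theorem, tan(E/4) = √[tan(s/2) tan((s−a)/2) tan((s−b)/2) tan((s−c)/2)], giving spherical excess E = 2.1076 rad.
Area = E·R² = 2.1076 × (3389.5)² ≈ 24213603 km².

24213603 km²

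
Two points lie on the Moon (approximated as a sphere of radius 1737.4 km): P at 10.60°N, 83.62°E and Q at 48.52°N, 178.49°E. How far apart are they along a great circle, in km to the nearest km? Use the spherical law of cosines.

With latitudes φ₁ = 10.600°, φ₂ = 48.520° and longitude difference Δλ = 94.870°:
cos c = sin φ₁ sin φ₂ + cos φ₁ cos φ₂ cos Δλ = (0.1840)(0.7492) + (0.9829)(0.6624)(-0.0849) = 0.08254,
so c = arccos(0.08254) = 1.48816 rad.
Distance = R·c = 1737.4 × 1.4882 ≈ 2586 km.

2586 km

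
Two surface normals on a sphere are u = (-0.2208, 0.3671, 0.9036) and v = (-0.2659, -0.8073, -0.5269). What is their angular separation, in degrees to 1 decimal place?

135.5°

u·v = -0.7138; |u| = 1.0000, |v| = 1.0000.
cos θ = (u·v)/(|u||v|) = -0.7137, so θ = 135.5°.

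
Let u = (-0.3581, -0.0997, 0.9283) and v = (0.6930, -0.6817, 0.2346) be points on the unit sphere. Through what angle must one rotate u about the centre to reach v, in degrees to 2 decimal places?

u·v = 0.0376; |u| = 1.0000, |v| = 1.0000.
cos θ = (u·v)/(|u||v|) = 0.0376, so θ = 87.85°.

87.85°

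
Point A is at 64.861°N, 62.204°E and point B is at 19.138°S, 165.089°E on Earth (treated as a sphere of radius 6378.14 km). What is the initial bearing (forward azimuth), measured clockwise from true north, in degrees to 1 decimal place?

86.8°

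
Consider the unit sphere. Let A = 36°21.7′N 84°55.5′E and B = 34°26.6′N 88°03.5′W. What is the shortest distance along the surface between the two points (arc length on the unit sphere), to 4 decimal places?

1.9006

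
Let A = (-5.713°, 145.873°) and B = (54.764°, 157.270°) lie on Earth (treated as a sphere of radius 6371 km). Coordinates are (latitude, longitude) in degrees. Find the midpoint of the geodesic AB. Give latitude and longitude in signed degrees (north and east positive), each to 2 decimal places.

24.63°, 150.05°

The central angle between A and B is δ = 1.0685 rad.
With f = 0.5, the slerp weights are sin((1−f)δ)/sin δ = 0.5810 and sin(fδ)/sin δ = 0.5810.
Weighted sum of the unit vectors: (0.5810)·(-0.8237,0.5582,-0.0995) + (0.5810)·(-0.5321,0.2229,0.8168) = (-0.7877, 0.4538, 0.4167).
Converting back: φ = atan2(z, √(x²+y²)) = 24.63°, λ = atan2(y, x) = 150.05°.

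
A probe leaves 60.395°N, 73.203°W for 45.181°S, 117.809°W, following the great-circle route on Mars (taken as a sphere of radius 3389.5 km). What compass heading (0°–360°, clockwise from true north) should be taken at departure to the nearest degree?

212°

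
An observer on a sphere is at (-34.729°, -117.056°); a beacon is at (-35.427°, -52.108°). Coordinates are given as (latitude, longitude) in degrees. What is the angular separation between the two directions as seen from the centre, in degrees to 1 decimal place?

52.1°

In radians: φ₁ = -0.6061, φ₂ = -0.6183, Δλ = 64.948° = 1.1336 rad.
Haversine: a = sin²(Δφ/2) + cos φ₁ cos φ₂ sin²(Δλ/2) = 0.0000 + (0.8219)(0.8149)(0.2883) = 0.19310.
Central angle c = 2·arcsin(√a) = 0.90992 rad.
So the angular separation is 52.1°.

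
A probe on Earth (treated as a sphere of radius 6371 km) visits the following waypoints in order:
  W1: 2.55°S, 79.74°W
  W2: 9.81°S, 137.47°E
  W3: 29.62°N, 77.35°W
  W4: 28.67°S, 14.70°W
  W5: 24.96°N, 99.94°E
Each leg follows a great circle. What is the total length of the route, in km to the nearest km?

54336 km

Leg W1→W2: central angle 2.4598 rad, distance 15671.2 km.
Leg W2→W3: central angle 2.4774 rad, distance 15783.8 km.
Leg W3→W4: central angle 1.4573 rad, distance 9284.1 km.
Leg W4→W5: central angle 2.1342 rad, distance 13597.2 km.
Total: 15671.2 + 15783.8 + 9284.1 + 13597.2 ≈ 54336 km.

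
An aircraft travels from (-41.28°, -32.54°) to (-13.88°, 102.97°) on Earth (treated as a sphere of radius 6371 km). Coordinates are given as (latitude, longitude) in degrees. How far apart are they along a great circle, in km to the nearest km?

12369 km

Let φ₁ = -0.7205 rad, φ₂ = -0.2423 rad, and Δλ = 2.3651 rad.
cos c = sin φ₁ sin φ₂ + cos φ₁ cos φ₂ cos Δλ = (-0.6597)(-0.2399) + (0.7515)(0.9708)(-0.7134) = -0.36218,
so c = arccos(-0.36218) = 1.94140 rad.
Distance = R·c = 6371 × 1.9414 ≈ 12369 km.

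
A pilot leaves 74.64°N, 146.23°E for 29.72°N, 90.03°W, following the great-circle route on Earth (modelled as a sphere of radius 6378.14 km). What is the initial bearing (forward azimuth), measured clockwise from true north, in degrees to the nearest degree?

Δλ = 123.740° = 2.1597 rad.
y = sin Δλ · cos φ₂ = (0.8316)(0.8685) = 0.7222
x = cos φ₁ sin φ₂ − sin φ₁ cos φ₂ cos Δλ = (0.2649)(0.4958) − (0.9643)(0.8685)(-0.5554) = 0.5965
θ = atan2(y, x) = 50.45°, so the bearing is 50°.

50°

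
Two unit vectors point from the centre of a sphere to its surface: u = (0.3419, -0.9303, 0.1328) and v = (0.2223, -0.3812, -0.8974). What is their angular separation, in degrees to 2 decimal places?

71.85°

u·v = 0.3115; |u| = 1.0000, |v| = 1.0000.
cos θ = (u·v)/(|u||v|) = 0.3115, so θ = 71.85°.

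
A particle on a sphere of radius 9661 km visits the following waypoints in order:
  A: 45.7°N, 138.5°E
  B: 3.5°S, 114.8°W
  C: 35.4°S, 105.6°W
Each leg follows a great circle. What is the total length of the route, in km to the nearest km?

Leg A→B: central angle 1.8173 rad, distance 17556.9 km.
Leg B→C: central angle 0.5763 rad, distance 5567.3 km.
Total: 17556.9 + 5567.3 ≈ 23124 km.

23124 km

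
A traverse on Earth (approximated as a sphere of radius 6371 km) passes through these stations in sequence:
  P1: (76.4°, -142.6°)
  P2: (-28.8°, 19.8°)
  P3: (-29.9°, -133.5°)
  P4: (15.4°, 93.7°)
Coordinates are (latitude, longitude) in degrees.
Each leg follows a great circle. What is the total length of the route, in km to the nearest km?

Leg P1→P2: central angle 2.2978 rad, distance 14639.5 km.
Leg P2→P3: central angle 2.0247 rad, distance 12899.6 km.
Leg P3→P4: central angle 2.3465 rad, distance 14949.7 km.
Total: 14639.5 + 12899.6 + 14949.7 ≈ 42489 km.

42489 km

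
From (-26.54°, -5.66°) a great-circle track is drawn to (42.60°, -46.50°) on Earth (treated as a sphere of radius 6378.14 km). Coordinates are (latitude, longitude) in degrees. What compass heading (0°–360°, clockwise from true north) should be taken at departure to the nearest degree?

Δλ = -40.840° = -0.7128 rad.
y = sin Δλ · cos φ₂ = (-0.6539)(0.7361) = -0.4814
x = cos φ₁ sin φ₂ − sin φ₁ cos φ₂ cos Δλ = (0.8946)(0.6769) − (-0.4468)(0.7361)(0.7565) = 0.8544
θ = atan2(y, x) = -29.40°; adding 360° gives 331°.

331°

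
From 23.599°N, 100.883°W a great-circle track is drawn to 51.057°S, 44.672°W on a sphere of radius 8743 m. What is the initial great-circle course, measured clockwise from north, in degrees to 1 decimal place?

Δλ = 56.211° = 0.9811 rad.
y = sin Δλ · cos φ₂ = (0.8311)(0.6285) = 0.5224
x = cos φ₁ sin φ₂ − sin φ₁ cos φ₂ cos Δλ = (0.9164)(-0.7778) − (0.4003)(0.6285)(0.5561) = -0.8527
θ = atan2(y, x) = 148.51°, so the bearing is 148.5°.

148.5°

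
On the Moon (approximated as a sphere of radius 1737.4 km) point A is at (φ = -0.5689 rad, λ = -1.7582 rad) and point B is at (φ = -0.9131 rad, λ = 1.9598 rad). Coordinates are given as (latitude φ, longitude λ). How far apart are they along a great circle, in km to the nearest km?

2739 km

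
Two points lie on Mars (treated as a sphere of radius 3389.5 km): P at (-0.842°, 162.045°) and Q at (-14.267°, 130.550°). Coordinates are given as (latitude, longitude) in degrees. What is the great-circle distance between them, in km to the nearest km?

2006 km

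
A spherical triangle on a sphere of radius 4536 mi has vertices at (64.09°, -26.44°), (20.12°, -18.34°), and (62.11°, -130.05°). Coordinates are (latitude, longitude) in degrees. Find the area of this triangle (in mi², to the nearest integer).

3901299 mi²

Side lengths (central angles): a = 1.4288, b = 0.7274, c = 0.7733 rad; semiperimeter s = 1.4647.
By l'Huilier's theorem, tan(E/4) = √[tan(s/2) tan((s−a)/2) tan((s−b)/2) tan((s−c)/2)], giving spherical excess E = 0.1896 rad.
Area = E·R² = 0.1896 × (4536)² ≈ 3901299 mi².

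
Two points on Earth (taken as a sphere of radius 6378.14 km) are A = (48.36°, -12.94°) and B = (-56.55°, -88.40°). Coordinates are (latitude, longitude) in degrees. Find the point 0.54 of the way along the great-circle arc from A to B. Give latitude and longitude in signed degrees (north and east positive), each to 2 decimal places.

-9.59°, -48.63°

Central angle δ = 2.1313 rad. Interpolating on the sphere with fraction f = 0.54:
P = [sin((1−f)δ)·A + sin(fδ)·B] / sin δ = 0.9808·A + 1.0781·B in Cartesian coordinates,
giving P = (0.6517, -0.7399, -0.1665), i.e. latitude -9.59°, longitude -48.63°.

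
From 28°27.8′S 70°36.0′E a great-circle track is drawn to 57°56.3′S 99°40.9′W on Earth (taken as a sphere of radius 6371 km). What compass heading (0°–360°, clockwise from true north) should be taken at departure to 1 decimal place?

185.1°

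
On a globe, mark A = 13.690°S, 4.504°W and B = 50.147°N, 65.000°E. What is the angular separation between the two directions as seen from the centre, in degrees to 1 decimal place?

87.9°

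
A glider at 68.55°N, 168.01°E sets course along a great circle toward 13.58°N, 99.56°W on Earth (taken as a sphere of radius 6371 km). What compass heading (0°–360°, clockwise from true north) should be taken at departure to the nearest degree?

83°

With φ₁ = 1.1964, φ₂ = 0.2370, Δλ = 1.6132 rad, the forward-azimuth formula gives
θ = atan2( sin Δλ cos φ₂ , cos φ₁ sin φ₂ − sin φ₁ cos φ₂ cos Δλ ) = atan2(0.9712, 0.1242) = 82.71°.
So the initial bearing is 83°.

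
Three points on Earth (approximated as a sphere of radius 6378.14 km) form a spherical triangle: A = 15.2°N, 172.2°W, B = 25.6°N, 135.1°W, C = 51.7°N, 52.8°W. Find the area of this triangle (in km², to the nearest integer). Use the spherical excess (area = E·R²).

Side lengths (central angles): a = 1.1440, b = 1.6588, c = 0.6310 rad; semiperimeter s = 1.7169.
By l'Huilier's theorem, tan(E/4) = √[tan(s/2) tan((s−a)/2) tan((s−b)/2) tan((s−c)/2)], giving spherical excess E = 0.3088 rad.
Area = E·R² = 0.3088 × (6378.14)² ≈ 12561974 km².

12561974 km²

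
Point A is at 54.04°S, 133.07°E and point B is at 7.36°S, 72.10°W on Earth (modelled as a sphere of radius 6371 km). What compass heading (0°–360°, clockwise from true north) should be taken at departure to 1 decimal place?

With φ₁ = -0.9432, φ₂ = -0.1285, Δλ = 2.7023 rad, the forward-azimuth formula gives
θ = atan2( sin Δλ cos φ₂ , cos φ₁ sin φ₂ − sin φ₁ cos φ₂ cos Δλ ) = atan2(0.4218, -0.8018) = 152.25°.
So the initial bearing is 152.3°.

152.3°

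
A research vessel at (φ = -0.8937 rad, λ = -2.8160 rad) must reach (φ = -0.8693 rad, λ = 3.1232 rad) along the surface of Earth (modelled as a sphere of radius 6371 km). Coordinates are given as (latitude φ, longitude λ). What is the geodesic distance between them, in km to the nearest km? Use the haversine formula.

1398 km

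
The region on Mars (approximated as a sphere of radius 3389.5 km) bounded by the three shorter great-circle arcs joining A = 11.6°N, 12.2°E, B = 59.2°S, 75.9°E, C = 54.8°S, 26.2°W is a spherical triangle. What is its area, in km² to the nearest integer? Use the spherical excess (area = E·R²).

8129088 km²

Side lengths (central angles): a = 0.8763, b = 1.2889, c = 1.5213 rad; semiperimeter s = 1.8432.
By l'Huilier's theorem, tan(E/4) = √[tan(s/2) tan((s−a)/2) tan((s−b)/2) tan((s−c)/2)], giving spherical excess E = 0.7076 rad.
Area = E·R² = 0.7076 × (3389.5)² ≈ 8129088 km².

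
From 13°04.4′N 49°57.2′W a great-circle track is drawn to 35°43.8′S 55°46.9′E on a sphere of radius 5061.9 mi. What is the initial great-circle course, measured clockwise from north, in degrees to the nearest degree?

124°

With φ₁ = 0.2282, φ₂ = -0.6236, Δλ = 1.8454 rad, the forward-azimuth formula gives
θ = atan2( sin Δλ cos φ₂ , cos φ₁ sin φ₂ − sin φ₁ cos φ₂ cos Δλ ) = atan2(0.7814, -0.5190) = 123.59°.
So the initial bearing is 124°.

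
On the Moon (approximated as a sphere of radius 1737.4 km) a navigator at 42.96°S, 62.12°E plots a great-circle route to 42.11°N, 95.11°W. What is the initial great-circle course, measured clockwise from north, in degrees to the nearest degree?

275°

Δλ = -157.230° = -2.7442 rad.
y = sin Δλ · cos φ₂ = (-0.3870)(0.7419) = -0.2871
x = cos φ₁ sin φ₂ − sin φ₁ cos φ₂ cos Δλ = (0.7318)(0.6706) − (-0.6815)(0.7419)(-0.9221) = 0.0246
θ = atan2(y, x) = -85.11°; adding 360° gives 275°.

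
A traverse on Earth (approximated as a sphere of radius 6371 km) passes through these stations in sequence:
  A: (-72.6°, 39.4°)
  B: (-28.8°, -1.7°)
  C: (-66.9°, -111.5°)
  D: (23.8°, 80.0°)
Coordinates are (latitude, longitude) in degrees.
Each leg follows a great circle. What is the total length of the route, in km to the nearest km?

28482 km

Leg A→B: central angle 0.8537 rad, distance 5439.1 km.
Leg B→C: central angle 1.2380 rad, distance 7887.4 km.
Leg C→D: central angle 2.3789 rad, distance 15155.8 km.
Total: 5439.1 + 7887.4 + 15155.8 ≈ 28482 km.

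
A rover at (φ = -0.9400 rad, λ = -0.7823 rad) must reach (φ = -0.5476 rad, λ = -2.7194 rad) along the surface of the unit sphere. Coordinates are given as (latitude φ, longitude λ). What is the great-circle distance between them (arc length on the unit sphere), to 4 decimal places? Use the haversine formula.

1.3283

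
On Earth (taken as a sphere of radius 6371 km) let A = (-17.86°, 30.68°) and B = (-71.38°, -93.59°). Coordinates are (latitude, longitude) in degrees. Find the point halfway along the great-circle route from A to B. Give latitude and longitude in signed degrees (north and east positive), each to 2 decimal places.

-56.96°, 11.81°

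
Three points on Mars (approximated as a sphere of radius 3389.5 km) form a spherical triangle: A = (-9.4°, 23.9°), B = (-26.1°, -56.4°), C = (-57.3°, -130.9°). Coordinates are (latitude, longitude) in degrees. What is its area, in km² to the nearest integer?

10962866 km²

Side lengths (central angles): a = 1.0474, b = 1.9228, c = 1.3478 rad; semiperimeter s = 2.1590.
By l'Huilier's theorem, tan(E/4) = √[tan(s/2) tan((s−a)/2) tan((s−b)/2) tan((s−c)/2)], giving spherical excess E = 0.9542 rad.
Area = E·R² = 0.9542 × (3389.5)² ≈ 10962866 km².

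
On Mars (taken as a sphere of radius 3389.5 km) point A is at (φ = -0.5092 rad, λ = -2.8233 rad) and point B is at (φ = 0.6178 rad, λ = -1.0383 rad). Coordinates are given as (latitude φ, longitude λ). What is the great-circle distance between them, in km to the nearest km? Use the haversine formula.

6845 km

In radians: φ₁ = -0.5092, φ₂ = 0.6178, Δλ = 102.273° = 1.7850 rad.
Haversine: a = sin²(Δφ/2) + cos φ₁ cos φ₂ sin²(Δλ/2) = 0.2853 + (0.8731)(0.8152)(0.6063) = 0.71683.
Central angle c = 2·arcsin(√a) = 2.01935 rad.
Distance = R·c = 3389.5 × 2.0194 ≈ 6845 km.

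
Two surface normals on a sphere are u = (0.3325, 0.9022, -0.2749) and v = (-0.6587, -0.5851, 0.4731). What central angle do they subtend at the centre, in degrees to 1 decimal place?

u·v = -0.8770; |u| = 1.0000, |v| = 1.0000.
cos θ = (u·v)/(|u||v|) = -0.8769, so θ = 151.3°.

151.3°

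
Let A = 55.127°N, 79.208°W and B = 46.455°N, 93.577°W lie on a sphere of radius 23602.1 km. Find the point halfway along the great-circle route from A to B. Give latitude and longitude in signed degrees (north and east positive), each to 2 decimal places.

51.01°, -87.06°

The central angle between A and B is δ = 0.2184 rad.
With f = 0.5, the slerp weights are sin((1−f)δ)/sin δ = 0.5030 and sin(fδ)/sin δ = 0.5030.
Weighted sum of the unit vectors: (0.5030)·(0.1071,-0.5616,0.8204) + (0.5030)·(-0.0430,-0.6876,0.7248) = (0.0322, -0.6284, 0.7773).
Converting back: φ = atan2(z, √(x²+y²)) = 51.01°, λ = atan2(y, x) = -87.06°.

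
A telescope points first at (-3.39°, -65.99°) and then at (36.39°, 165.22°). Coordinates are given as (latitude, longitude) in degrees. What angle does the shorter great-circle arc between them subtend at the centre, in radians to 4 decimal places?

2.1395 rad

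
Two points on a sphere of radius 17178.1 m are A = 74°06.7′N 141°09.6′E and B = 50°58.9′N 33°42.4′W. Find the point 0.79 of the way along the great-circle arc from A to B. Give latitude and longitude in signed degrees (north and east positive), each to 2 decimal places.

62.49°, -32.96°

Central angle δ = 0.9575 rad. Interpolating on the sphere with fraction f = 0.79:
P = [sin((1−f)δ)·A + sin(fδ)·B] / sin δ = 0.2442·A + 0.8393·B in Cartesian coordinates,
giving P = (0.3875, -0.2513, 0.8870), i.e. latitude 62.49°, longitude -32.96°.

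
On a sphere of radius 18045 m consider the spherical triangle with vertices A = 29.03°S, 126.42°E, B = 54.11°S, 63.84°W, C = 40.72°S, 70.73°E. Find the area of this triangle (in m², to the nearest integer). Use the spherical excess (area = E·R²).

228313998 m²

Side lengths (central angles): a = 1.3524, b = 0.8092, c = 1.6823 rad; semiperimeter s = 1.9219.
By l'Huilier's theorem, tan(E/4) = √[tan(s/2) tan((s−a)/2) tan((s−b)/2) tan((s−c)/2)], giving spherical excess E = 0.7012 rad.
Area = E·R² = 0.7012 × (18045)² ≈ 228313998 m².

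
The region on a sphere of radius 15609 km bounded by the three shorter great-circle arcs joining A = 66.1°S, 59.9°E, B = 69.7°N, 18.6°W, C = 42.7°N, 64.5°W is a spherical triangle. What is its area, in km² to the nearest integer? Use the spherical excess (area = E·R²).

Side lengths (central angles): a = 0.6207, b = 2.4787, c = 2.5489 rad; semiperimeter s = 2.8242.
By l'Huilier's theorem, tan(E/4) = √[tan(s/2) tan((s−a)/2) tan((s−b)/2) tan((s−c)/2)], giving spherical excess E = 1.9984 rad.
Area = E·R² = 1.9984 × (15609)² ≈ 486890582 km².

486890582 km²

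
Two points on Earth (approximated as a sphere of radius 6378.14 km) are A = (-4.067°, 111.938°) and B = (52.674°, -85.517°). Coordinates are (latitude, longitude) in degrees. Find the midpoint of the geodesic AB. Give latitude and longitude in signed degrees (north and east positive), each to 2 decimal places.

57.76°, 135.40°

The central angle between A and B is δ = 2.2567 rad.
With f = 0.5, the slerp weights are sin((1−f)δ)/sin δ = 1.1678 and sin(fδ)/sin δ = 1.1678.
Weighted sum of the unit vectors: (1.1678)·(-0.3727,0.9253,-0.0709) + (1.1678)·(0.0474,-0.6045,0.7952) = (-0.3799, 0.3746, 0.8458).
Converting back: φ = atan2(z, √(x²+y²)) = 57.76°, λ = atan2(y, x) = 135.40°.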